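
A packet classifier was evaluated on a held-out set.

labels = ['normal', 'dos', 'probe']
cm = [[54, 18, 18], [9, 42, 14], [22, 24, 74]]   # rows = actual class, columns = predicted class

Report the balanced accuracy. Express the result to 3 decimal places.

0.621

Balanced accuracy = mean of per-class recall.
  normal: recall = 54/90 = 0.6000
  dos: recall = 42/65 = 0.6462
  probe: recall = 74/120 = 0.6167
Mean = (0.6000 + 0.6462 + 0.6167) / 3 = 0.621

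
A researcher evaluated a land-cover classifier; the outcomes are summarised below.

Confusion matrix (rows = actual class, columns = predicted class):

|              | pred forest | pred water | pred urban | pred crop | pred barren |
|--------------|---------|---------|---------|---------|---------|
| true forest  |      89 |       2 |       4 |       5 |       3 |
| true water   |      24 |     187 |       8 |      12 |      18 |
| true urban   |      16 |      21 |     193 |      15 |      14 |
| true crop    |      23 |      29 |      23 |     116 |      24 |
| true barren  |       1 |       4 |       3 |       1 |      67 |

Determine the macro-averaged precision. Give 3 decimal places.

0.699

Per-class precision (TP/(TP+FP)):
  forest: TP=89, FP=24+16+23+1=64 → 89/153 = 0.5817
  water: TP=187, FP=2+21+29+4=56 → 187/243 = 0.7695
  urban: TP=193, FP=4+8+23+3=38 → 193/231 = 0.8355
  crop: TP=116, FP=5+12+15+1=33 → 116/149 = 0.7785
  barren: TP=67, FP=3+18+14+24=59 → 67/126 = 0.5317
Macro-precision = mean = (0.5817 + 0.7695 + 0.8355 + 0.7785 + 0.5317) / 5 = 0.699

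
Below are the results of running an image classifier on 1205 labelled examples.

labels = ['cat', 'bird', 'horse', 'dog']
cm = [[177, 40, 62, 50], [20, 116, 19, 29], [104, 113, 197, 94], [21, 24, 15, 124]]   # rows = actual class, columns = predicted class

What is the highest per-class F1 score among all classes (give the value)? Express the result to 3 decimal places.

0.544

Per-class F1 score (2·TP/(2·TP+FP+FN)):
  cat: TP=177, FP=20+104+21=145, FN=40+62+50=152 → 354/651 = 0.5438
  bird: TP=116, FP=40+113+24=177, FN=20+19+29=68 → 232/477 = 0.4864
  horse: TP=197, FP=62+19+15=96, FN=104+113+94=311 → 394/801 = 0.4919
  dog: TP=124, FP=50+29+94=173, FN=21+24+15=60 → 248/481 = 0.5156
Highest is class 'cat' with F1 score = 0.544.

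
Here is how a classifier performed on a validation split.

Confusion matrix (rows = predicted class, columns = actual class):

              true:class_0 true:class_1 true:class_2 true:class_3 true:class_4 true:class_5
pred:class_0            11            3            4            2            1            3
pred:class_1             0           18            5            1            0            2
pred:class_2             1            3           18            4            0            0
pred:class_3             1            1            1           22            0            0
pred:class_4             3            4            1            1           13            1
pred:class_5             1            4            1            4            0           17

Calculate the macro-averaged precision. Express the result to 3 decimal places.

0.653

Per-class precision (TP/(TP+FP)):
  class_0: TP=11, FP=3+4+2+1+3=13 → 11/24 = 0.4583
  class_1: TP=18, FP=0+5+1+0+2=8 → 18/26 = 0.6923
  class_2: TP=18, FP=1+3+4+0+0=8 → 18/26 = 0.6923
  class_3: TP=22, FP=1+1+1+0+0=3 → 22/25 = 0.8800
  class_4: TP=13, FP=3+4+1+1+1=10 → 13/23 = 0.5652
  class_5: TP=17, FP=1+4+1+4+0=10 → 17/27 = 0.6296
Macro-precision = mean = (0.4583 + 0.6923 + 0.6923 + 0.8800 + 0.5652 + 0.6296) / 6 = 0.653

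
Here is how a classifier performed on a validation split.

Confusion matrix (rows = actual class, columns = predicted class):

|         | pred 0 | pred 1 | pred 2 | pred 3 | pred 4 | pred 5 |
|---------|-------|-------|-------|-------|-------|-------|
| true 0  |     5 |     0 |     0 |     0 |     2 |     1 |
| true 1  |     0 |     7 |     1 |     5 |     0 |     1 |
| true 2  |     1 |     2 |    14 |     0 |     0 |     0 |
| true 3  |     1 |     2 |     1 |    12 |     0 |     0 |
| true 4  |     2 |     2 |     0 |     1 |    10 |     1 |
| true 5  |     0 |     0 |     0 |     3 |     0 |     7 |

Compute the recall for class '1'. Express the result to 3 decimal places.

0.500

Treat '1' as positive and all other classes as negative.
recall = TP/(TP+FN).
1: TP=7, FN=0+1+5+0+1=7 → 7/14 = 0.5000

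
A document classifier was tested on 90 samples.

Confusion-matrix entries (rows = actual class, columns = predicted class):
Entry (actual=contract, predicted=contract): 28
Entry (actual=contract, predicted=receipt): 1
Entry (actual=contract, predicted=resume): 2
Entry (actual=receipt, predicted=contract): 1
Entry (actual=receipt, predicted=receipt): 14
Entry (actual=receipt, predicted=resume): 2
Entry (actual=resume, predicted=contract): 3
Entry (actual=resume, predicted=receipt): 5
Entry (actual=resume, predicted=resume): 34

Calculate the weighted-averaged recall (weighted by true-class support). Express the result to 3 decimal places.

0.844

Per-class recall (TP/(TP+FN)):
  contract: TP=28, FN=1+2=3 → 28/31 = 0.9032
  receipt: TP=14, FN=1+2=3 → 14/17 = 0.8235
  resume: TP=34, FN=3+5=8 → 34/42 = 0.8095
Weighted-recall = Σ (supportᵢ/N)·recallᵢ with N=90: (31/90)·0.9032 + (17/90)·0.8235 + (42/90)·0.8095 = 0.844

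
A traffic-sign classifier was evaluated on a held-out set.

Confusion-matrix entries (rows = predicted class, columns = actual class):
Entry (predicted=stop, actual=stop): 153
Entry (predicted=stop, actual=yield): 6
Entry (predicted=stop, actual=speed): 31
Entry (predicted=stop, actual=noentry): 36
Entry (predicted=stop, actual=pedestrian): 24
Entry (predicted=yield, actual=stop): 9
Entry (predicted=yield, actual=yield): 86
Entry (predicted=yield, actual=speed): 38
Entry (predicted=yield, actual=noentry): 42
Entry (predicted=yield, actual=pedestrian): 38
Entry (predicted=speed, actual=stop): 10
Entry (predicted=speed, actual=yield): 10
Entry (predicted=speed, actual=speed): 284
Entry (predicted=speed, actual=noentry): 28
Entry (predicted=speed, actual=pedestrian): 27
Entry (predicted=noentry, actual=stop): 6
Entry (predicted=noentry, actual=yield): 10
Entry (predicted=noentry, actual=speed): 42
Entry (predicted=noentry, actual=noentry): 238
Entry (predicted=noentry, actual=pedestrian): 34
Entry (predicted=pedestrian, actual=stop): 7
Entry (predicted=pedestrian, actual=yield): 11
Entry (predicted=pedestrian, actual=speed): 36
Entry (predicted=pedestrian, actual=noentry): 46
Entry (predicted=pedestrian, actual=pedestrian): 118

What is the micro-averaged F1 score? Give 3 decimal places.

0.642

Micro-averaging pools counts across classes: ΣTP=879, ΣFP=491, ΣFN=491.
Micro-F1 score = 2·TP/(2·TP+FP+FN) on pooled counts = 0.642 (equals overall accuracy in single-label multiclass).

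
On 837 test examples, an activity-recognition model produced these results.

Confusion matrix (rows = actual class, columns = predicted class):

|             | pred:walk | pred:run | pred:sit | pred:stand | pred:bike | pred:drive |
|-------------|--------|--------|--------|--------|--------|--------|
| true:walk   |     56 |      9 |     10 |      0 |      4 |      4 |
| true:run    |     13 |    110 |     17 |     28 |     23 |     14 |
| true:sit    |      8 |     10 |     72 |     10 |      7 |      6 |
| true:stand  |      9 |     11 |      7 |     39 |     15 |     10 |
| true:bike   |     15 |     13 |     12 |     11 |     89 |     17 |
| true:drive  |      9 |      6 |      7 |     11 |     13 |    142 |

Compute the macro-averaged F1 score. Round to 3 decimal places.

0.587

Per-class F1 score (2·TP/(2·TP+FP+FN)):
  walk: TP=56, FP=13+8+9+15+9=54, FN=9+10+0+4+4=27 → 112/193 = 0.5803
  run: TP=110, FP=9+10+11+13+6=49, FN=13+17+28+23+14=95 → 220/364 = 0.6044
  sit: TP=72, FP=10+17+7+12+7=53, FN=8+10+10+7+6=41 → 144/238 = 0.6050
  stand: TP=39, FP=0+28+10+11+11=60, FN=9+11+7+15+10=52 → 78/190 = 0.4105
  bike: TP=89, FP=4+23+7+15+13=62, FN=15+13+12+11+17=68 → 178/308 = 0.5779
  drive: TP=142, FP=4+14+6+10+17=51, FN=9+6+7+11+13=46 → 284/381 = 0.7454
Macro-F1 score = mean = (0.5803 + 0.6044 + 0.6050 + 0.4105 + 0.5779 + 0.7454) / 6 = 0.587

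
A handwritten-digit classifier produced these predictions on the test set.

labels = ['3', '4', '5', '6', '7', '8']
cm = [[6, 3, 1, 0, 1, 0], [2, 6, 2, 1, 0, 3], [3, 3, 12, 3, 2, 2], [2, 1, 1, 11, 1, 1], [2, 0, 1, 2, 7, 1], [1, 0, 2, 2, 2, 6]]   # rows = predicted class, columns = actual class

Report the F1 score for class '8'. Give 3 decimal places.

0.462

Treat '8' as positive and all other classes as negative.
F1 score = 2·TP/(2·TP+FP+FN).
8: TP=6, FP=1+0+2+2+2=7, FN=0+3+2+1+1=7 → 12/26 = 0.4615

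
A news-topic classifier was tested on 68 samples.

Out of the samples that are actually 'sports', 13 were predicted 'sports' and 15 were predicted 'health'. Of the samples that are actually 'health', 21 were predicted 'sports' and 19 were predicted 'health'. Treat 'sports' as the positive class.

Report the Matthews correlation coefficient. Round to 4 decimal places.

-0.0598

MCC = (TP·TN − FP·FN) / √((TP+FP)(TP+FN)(TN+FP)(TN+FN))
Numerator = 13·19 − 21·15 = -68
Denominator = √(34·28·40·34) = √1294720 = 1137.8576
MCC = -68 / 1137.8576 = -0.0598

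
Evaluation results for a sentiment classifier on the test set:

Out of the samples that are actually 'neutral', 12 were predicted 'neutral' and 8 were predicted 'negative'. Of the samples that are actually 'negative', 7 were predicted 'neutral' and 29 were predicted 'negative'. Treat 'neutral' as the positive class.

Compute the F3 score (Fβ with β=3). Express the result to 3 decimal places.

Fβ = (1+β²)·TP / ((1+β²)·TP + β²·FN + FP), with β²=9
= 10·12 / (10·12 + 9·8 + 7) = 0.603

0.603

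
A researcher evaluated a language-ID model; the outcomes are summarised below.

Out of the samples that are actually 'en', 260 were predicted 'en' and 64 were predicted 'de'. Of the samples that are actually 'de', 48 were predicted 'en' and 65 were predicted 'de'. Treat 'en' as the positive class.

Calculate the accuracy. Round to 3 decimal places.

Accuracy = (TP+TN)/N = (260+65)/437 = 0.744

0.744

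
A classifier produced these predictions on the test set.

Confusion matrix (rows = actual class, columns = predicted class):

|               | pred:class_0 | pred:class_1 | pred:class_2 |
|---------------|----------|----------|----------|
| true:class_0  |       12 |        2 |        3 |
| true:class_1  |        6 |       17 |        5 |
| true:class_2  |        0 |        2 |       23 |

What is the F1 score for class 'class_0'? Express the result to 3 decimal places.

Take TP from the diagonal, FP from the rest of the 'class_0' prediction marginal, FN from the rest of the 'class_0' actual marginal.
F1 score = 2·TP/(2·TP+FP+FN).
class_0: TP=12, FP=6+0=6, FN=2+3=5 → 24/35 = 0.6857

0.686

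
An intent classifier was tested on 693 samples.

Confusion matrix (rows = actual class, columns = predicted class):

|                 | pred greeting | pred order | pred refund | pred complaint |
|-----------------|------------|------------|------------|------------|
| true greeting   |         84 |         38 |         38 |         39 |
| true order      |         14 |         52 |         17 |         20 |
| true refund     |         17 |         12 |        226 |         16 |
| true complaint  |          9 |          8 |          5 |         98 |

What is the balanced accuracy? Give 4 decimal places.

0.6444

Balanced accuracy = mean of per-class recall.
  greeting: recall = 84/199 = 0.42211
  order: recall = 52/103 = 0.50485
  refund: recall = 226/271 = 0.83395
  complaint: recall = 98/120 = 0.81667
Mean = (0.42211 + 0.50485 + 0.83395 + 0.81667) / 4 = 0.6444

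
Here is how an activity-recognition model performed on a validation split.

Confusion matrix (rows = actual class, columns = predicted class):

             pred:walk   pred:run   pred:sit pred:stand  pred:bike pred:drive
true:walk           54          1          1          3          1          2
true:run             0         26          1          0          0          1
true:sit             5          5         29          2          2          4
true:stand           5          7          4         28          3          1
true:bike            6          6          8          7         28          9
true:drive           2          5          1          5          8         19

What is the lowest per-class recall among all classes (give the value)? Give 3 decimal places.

0.438

Per-class recall (TP/(TP+FN)):
  walk: TP=54, FN=1+1+3+1+2=8 → 54/62 = 0.8710
  run: TP=26, FN=0+1+0+0+1=2 → 26/28 = 0.9286
  sit: TP=29, FN=5+5+2+2+4=18 → 29/47 = 0.6170
  stand: TP=28, FN=5+7+4+3+1=20 → 28/48 = 0.5833
  bike: TP=28, FN=6+6+8+7+9=36 → 28/64 = 0.4375
  drive: TP=19, FN=2+5+1+5+8=21 → 19/40 = 0.4750
Lowest is class 'bike' with recall = 0.438.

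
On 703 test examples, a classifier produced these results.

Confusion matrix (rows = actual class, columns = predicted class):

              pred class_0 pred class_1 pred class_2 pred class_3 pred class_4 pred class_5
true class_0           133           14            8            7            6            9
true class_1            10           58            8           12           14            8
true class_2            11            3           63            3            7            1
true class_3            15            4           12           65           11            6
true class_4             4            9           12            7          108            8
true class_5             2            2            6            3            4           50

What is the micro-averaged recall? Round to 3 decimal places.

0.679

Micro-averaging pools counts across classes: ΣTP=477, ΣFP=226, ΣFN=226.
Micro-recall = TP/(TP+FN) on pooled counts = 0.679 (equals overall accuracy in single-label multiclass).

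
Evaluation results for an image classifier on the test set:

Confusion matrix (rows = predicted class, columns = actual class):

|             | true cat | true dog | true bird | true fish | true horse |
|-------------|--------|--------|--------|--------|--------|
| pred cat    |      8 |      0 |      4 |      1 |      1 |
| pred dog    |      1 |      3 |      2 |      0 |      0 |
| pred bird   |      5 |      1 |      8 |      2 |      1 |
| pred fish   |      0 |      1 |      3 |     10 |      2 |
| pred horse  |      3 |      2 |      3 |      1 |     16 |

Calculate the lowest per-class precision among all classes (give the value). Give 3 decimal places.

0.471

Per-class precision (TP/(TP+FP)):
  cat: TP=8, FP=0+4+1+1=6 → 8/14 = 0.5714
  dog: TP=3, FP=1+2+0+0=3 → 3/6 = 0.5000
  bird: TP=8, FP=5+1+2+1=9 → 8/17 = 0.4706
  fish: TP=10, FP=0+1+3+2=6 → 10/16 = 0.6250
  horse: TP=16, FP=3+2+3+1=9 → 16/25 = 0.6400
Lowest is class 'bird' with precision = 0.471.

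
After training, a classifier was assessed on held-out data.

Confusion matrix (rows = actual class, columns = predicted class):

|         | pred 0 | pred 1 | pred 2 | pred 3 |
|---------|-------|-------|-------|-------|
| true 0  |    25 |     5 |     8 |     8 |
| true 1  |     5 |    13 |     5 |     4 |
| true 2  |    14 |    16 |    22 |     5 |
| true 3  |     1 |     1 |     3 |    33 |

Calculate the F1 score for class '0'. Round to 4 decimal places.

Treat '0' as positive and all other classes as negative.
F1 score = 2·TP/(2·TP+FP+FN).
0: TP=25, FP=5+14+1=20, FN=5+8+8=21 → 50/91 = 0.54945

0.5495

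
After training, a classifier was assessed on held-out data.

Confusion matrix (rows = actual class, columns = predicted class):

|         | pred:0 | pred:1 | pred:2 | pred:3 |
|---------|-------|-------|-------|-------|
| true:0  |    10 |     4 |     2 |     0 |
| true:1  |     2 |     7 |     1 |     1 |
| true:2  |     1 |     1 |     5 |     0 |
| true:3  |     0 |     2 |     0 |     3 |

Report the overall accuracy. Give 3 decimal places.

0.641

Accuracy = trace / total = (10+7+5+3=25) / 39 = 25/39 = 0.641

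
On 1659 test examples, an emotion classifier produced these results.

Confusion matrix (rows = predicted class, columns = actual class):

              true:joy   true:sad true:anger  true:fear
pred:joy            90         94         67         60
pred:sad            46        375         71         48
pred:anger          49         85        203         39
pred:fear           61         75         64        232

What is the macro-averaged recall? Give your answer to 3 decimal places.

Per-class recall (TP/(TP+FN)):
  joy: TP=90, FN=46+49+61=156 → 90/246 = 0.3659
  sad: TP=375, FN=94+85+75=254 → 375/629 = 0.5962
  anger: TP=203, FN=67+71+64=202 → 203/405 = 0.5012
  fear: TP=232, FN=60+48+39=147 → 232/379 = 0.6121
Macro-recall = mean = (0.3659 + 0.5962 + 0.5012 + 0.6121) / 4 = 0.519

0.519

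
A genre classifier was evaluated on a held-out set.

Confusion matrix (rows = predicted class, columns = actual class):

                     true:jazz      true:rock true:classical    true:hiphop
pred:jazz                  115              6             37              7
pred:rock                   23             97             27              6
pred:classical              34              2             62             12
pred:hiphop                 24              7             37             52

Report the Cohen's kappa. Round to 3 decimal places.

0.456

Observed agreement pₒ = trace/N = 326/548 = 0.5949
Expected agreement pₑ = Σ (rowᵢ·colᵢ)/N² = (196·165 + 112·153 + 163·110 + 77·120)/548² = 0.2552
κ = (pₒ − pₑ)/(1 − pₑ) = (0.5949 − 0.2552)/(1 − 0.2552) = 0.456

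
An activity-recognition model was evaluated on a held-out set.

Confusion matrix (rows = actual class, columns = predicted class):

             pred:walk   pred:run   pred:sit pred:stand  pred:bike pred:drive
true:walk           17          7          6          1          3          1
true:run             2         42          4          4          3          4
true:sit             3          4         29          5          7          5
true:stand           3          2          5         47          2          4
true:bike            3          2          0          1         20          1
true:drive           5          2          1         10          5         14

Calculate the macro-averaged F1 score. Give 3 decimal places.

Per-class F1 score (2·TP/(2·TP+FP+FN)):
  walk: TP=17, FP=2+3+3+3+5=16, FN=7+6+1+3+1=18 → 34/68 = 0.5000
  run: TP=42, FP=7+4+2+2+2=17, FN=2+4+4+3+4=17 → 84/118 = 0.7119
  sit: TP=29, FP=6+4+5+0+1=16, FN=3+4+5+7+5=24 → 58/98 = 0.5918
  stand: TP=47, FP=1+4+5+1+10=21, FN=3+2+5+2+4=16 → 94/131 = 0.7176
  bike: TP=20, FP=3+3+7+2+5=20, FN=3+2+0+1+1=7 → 40/67 = 0.5970
  drive: TP=14, FP=1+4+5+4+1=15, FN=5+2+1+10+5=23 → 28/66 = 0.4242
Macro-F1 score = mean = (0.5000 + 0.7119 + 0.5918 + 0.7176 + 0.5970 + 0.4242) / 6 = 0.590

0.590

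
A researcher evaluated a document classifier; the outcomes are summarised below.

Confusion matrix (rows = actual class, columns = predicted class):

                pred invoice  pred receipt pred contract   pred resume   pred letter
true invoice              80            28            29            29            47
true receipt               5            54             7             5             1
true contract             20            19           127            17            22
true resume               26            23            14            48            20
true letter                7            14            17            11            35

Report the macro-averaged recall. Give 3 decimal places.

Per-class recall (TP/(TP+FN)):
  invoice: TP=80, FN=28+29+29+47=133 → 80/213 = 0.3756
  receipt: TP=54, FN=5+7+5+1=18 → 54/72 = 0.7500
  contract: TP=127, FN=20+19+17+22=78 → 127/205 = 0.6195
  resume: TP=48, FN=26+23+14+20=83 → 48/131 = 0.3664
  letter: TP=35, FN=7+14+17+11=49 → 35/84 = 0.4167
Macro-recall = mean = (0.3756 + 0.7500 + 0.6195 + 0.3664 + 0.4167) / 5 = 0.506

0.506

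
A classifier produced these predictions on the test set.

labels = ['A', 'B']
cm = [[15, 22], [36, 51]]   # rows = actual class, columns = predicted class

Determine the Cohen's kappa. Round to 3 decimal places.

Observed agreement pₒ = trace/N = 66/124 = 0.5323
Expected agreement pₑ = Σ (rowᵢ·colᵢ)/N² = (37·51 + 87·73)/124² = 0.5358
κ = (pₒ − pₑ)/(1 − pₑ) = (0.5323 − 0.5358)/(1 − 0.5358) = -0.008

-0.008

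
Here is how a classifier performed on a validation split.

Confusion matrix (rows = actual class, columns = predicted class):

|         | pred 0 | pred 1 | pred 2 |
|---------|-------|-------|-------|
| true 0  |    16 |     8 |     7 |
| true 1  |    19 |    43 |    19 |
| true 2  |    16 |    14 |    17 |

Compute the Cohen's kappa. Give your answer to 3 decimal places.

Observed agreement pₒ = trace/N = 76/159 = 0.4780
Expected agreement pₑ = Σ (rowᵢ·colᵢ)/N² = (31·51 + 81·65 + 47·43)/159² = 0.3507
κ = (pₒ − pₑ)/(1 − pₑ) = (0.4780 − 0.3507)/(1 − 0.3507) = 0.196

0.196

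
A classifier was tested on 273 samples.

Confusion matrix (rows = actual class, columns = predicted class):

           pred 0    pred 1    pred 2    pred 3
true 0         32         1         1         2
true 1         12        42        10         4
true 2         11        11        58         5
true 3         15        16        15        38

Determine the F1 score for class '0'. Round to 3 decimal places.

0.604

Treat '0' as positive and all other classes as negative.
F1 score = 2·TP/(2·TP+FP+FN).
0: TP=32, FP=12+11+15=38, FN=1+1+2=4 → 64/106 = 0.6038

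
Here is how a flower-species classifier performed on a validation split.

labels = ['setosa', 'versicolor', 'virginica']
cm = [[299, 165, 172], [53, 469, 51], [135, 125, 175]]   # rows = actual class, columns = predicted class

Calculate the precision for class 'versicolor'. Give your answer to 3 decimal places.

precision = TP/(TP+FP).
versicolor: TP=469, FP=165+125=290 → 469/759 = 0.6179

0.618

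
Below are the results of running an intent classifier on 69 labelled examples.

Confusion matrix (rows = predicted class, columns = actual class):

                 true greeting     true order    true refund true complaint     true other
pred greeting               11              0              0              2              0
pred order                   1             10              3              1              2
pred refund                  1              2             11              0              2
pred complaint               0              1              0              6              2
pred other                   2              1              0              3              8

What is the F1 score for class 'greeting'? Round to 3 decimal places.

0.786

Treat 'greeting' as positive and all other classes as negative.
F1 score = 2·TP/(2·TP+FP+FN).
greeting: TP=11, FP=0+0+2+0=2, FN=1+1+0+2=4 → 22/28 = 0.7857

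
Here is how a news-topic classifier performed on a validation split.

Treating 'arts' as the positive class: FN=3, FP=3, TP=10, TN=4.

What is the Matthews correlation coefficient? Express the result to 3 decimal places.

0.341

MCC = (TP·TN − FP·FN) / √((TP+FP)(TP+FN)(TN+FP)(TN+FN))
Numerator = 10·4 − 3·3 = 31
Denominator = √(13·13·7·7) = √8281 = 91.0000
MCC = 31 / 91.0000 = 0.341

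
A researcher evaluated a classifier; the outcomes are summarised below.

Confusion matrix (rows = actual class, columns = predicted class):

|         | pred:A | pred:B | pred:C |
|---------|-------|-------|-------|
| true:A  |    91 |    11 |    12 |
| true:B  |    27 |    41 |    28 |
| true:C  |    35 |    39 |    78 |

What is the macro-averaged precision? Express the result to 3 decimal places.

0.569

Per-class precision (TP/(TP+FP)):
  A: TP=91, FP=27+35=62 → 91/153 = 0.5948
  B: TP=41, FP=11+39=50 → 41/91 = 0.4505
  C: TP=78, FP=12+28=40 → 78/118 = 0.6610
Macro-precision = mean = (0.5948 + 0.4505 + 0.6610) / 3 = 0.569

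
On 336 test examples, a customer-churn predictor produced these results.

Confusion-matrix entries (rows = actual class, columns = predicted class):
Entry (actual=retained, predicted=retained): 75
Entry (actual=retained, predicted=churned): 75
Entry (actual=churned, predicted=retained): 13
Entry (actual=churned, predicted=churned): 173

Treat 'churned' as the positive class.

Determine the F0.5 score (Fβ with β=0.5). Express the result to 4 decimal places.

Fβ = (1+β²)·TP / ((1+β²)·TP + β²·FN + FP), with β²=1/4
= 1.25·173 / (1.25·173 + 0.25·13 + 75) = 0.7343

0.7343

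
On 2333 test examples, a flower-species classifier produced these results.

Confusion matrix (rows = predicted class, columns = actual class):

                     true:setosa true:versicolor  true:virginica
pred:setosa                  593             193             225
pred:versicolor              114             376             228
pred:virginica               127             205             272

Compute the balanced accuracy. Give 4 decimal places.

0.5240

Balanced accuracy = mean of per-class recall.
  setosa: recall = 593/834 = 0.71103
  versicolor: recall = 376/774 = 0.48579
  virginica: recall = 272/725 = 0.37517
Mean = (0.71103 + 0.48579 + 0.37517) / 3 = 0.5240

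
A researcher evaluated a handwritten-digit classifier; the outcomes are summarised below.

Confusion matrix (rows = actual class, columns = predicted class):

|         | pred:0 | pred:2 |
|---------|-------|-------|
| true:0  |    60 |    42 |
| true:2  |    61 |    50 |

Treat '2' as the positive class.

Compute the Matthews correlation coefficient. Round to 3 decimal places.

MCC = (TP·TN − FP·FN) / √((TP+FP)(TP+FN)(TN+FP)(TN+FN))
Numerator = 50·60 − 42·61 = 438
Denominator = √(92·111·102·121) = √126036504 = 11226.5981
MCC = 438 / 11226.5981 = 0.039

0.039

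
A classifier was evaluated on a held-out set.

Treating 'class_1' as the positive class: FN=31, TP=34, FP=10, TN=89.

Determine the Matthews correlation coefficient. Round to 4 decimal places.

0.4659

MCC = (TP·TN − FP·FN) / √((TP+FP)(TP+FN)(TN+FP)(TN+FN))
Numerator = 34·89 − 10·31 = 2716
Denominator = √(44·65·99·120) = √33976800 = 5828.9622
MCC = 2716 / 5828.9622 = 0.4659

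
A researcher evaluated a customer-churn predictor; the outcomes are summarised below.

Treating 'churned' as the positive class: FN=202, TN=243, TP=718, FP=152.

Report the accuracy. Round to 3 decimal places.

Accuracy = (TP+TN)/N = (718+243)/1315 = 0.731

0.731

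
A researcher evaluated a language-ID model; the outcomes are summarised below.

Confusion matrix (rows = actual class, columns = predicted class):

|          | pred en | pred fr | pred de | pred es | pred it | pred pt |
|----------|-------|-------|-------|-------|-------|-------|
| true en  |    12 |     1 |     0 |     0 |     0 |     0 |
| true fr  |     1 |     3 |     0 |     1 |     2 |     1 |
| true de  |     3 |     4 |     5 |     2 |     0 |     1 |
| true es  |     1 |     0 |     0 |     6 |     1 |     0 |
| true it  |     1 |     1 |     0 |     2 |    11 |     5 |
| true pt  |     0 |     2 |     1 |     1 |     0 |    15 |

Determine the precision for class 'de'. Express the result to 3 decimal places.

0.833

One-vs-rest for 'de': TP = diagonal; FP = other classes predicted 'de'; FN = 'de' predicted as other.
precision = TP/(TP+FP).
de: TP=5, FP=0+0+0+0+1=1 → 5/6 = 0.8333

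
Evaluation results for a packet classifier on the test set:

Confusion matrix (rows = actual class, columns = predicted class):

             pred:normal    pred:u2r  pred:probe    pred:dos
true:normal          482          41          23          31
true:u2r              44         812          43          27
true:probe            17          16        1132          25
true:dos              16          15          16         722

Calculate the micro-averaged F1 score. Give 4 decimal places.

Micro-averaging pools counts across classes: ΣTP=3148, ΣFP=314, ΣFN=314.
Micro-F1 score = 2·TP/(2·TP+FP+FN) on pooled counts = 0.9093 (equals overall accuracy in single-label multiclass).

0.9093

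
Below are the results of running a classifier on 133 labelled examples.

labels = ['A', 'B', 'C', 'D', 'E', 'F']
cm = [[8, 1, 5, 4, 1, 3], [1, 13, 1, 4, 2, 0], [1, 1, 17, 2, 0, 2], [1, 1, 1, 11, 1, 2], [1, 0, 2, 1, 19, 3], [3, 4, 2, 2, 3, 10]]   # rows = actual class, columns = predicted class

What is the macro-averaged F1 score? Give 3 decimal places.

Per-class F1 score (2·TP/(2·TP+FP+FN)):
  A: TP=8, FP=1+1+1+1+3=7, FN=1+5+4+1+3=14 → 16/37 = 0.4324
  B: TP=13, FP=1+1+1+0+4=7, FN=1+1+4+2+0=8 → 26/41 = 0.6341
  C: TP=17, FP=5+1+1+2+2=11, FN=1+1+2+0+2=6 → 34/51 = 0.6667
  D: TP=11, FP=4+4+2+1+2=13, FN=1+1+1+1+2=6 → 22/41 = 0.5366
  E: TP=19, FP=1+2+0+1+3=7, FN=1+0+2+1+3=7 → 38/52 = 0.7308
  F: TP=10, FP=3+0+2+2+3=10, FN=3+4+2+2+3=14 → 20/44 = 0.4545
Macro-F1 score = mean = (0.4324 + 0.6341 + 0.6667 + 0.5366 + 0.7308 + 0.4545) / 6 = 0.576

0.576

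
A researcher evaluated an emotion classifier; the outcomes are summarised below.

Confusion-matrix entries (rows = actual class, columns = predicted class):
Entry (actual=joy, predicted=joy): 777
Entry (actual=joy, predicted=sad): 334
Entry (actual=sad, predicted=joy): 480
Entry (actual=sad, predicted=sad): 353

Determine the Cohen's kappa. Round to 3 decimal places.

Observed agreement pₒ = trace/N = 1130/1944 = 0.5813
Expected agreement pₑ = Σ (rowᵢ·colᵢ)/N² = (1111·1257 + 833·687)/1944² = 0.5210
κ = (pₒ − pₑ)/(1 − pₑ) = (0.5813 − 0.5210)/(1 − 0.5210) = 0.126

0.126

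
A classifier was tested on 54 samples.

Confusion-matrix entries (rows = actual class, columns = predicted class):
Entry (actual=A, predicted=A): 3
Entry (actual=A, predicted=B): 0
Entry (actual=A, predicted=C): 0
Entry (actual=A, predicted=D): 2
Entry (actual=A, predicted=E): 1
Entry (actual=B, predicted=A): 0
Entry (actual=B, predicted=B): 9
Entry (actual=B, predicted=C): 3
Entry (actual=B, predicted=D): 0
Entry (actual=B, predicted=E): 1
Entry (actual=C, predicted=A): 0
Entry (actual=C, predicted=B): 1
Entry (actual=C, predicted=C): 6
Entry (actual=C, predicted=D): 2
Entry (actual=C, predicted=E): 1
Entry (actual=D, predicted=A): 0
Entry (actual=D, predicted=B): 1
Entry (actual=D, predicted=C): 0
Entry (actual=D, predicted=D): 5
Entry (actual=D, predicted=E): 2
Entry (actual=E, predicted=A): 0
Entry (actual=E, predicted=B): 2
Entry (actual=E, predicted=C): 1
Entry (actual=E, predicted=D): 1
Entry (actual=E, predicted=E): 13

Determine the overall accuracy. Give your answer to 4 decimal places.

Accuracy = trace / total = (3+9+6+5+13=36) / 54 = 36/54 = 0.6667

0.6667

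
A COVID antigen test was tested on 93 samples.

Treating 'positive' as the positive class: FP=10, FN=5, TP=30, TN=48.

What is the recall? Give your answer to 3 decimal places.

Recall = TP/(TP+FN) = 30/(30+5) = 30/35 = 0.857

0.857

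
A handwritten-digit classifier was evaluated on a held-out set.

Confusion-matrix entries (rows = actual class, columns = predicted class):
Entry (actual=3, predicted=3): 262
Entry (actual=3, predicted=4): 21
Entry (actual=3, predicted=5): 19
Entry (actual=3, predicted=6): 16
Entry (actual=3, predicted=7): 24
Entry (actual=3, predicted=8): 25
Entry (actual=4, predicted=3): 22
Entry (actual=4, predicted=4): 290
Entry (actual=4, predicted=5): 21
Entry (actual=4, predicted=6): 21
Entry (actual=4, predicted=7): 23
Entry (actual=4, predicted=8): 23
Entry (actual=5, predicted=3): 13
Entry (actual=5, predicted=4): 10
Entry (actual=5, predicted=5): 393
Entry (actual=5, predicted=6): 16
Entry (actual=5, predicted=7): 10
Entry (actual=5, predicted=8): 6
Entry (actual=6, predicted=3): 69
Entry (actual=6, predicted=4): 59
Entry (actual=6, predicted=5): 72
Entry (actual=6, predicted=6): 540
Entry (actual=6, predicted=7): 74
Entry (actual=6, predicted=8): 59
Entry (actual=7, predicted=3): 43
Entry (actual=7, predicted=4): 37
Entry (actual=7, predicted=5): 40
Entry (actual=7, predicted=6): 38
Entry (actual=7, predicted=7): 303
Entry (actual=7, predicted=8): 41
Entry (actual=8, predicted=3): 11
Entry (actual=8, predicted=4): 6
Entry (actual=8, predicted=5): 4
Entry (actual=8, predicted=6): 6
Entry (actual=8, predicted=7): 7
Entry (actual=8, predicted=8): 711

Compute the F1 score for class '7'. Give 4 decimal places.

Take TP from the diagonal, FP from the rest of the '7' prediction marginal, FN from the rest of the '7' actual marginal.
F1 score = 2·TP/(2·TP+FP+FN).
7: TP=303, FP=24+23+10+74+7=138, FN=43+37+40+38+41=199 → 606/943 = 0.64263

0.6426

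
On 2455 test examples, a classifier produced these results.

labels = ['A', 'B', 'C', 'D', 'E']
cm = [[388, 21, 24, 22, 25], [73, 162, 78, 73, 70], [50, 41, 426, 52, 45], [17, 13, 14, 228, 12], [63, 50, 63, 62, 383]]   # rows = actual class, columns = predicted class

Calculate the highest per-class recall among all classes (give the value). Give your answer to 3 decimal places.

0.808

Per-class recall (TP/(TP+FN)):
  A: TP=388, FN=21+24+22+25=92 → 388/480 = 0.8083
  B: TP=162, FN=73+78+73+70=294 → 162/456 = 0.3553
  C: TP=426, FN=50+41+52+45=188 → 426/614 = 0.6938
  D: TP=228, FN=17+13+14+12=56 → 228/284 = 0.8028
  E: TP=383, FN=63+50+63+62=238 → 383/621 = 0.6167
Highest is class 'A' with recall = 0.808.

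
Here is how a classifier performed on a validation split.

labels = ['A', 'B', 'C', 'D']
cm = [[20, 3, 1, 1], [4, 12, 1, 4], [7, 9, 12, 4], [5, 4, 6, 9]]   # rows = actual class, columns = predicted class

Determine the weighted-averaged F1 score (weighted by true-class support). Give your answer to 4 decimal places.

0.5072

Per-class F1 score (2·TP/(2·TP+FP+FN)):
  A: TP=20, FP=4+7+5=16, FN=3+1+1=5 → 40/61 = 0.65574
  B: TP=12, FP=3+9+4=16, FN=4+1+4=9 → 24/49 = 0.48980
  C: TP=12, FP=1+1+6=8, FN=7+9+4=20 → 24/52 = 0.46154
  D: TP=9, FP=1+4+4=9, FN=5+4+6=15 → 18/42 = 0.42857
Weighted-F1 score = Σ (supportᵢ/N)·F1 scoreᵢ with N=102: (25/102)·0.65574 + (21/102)·0.48980 + (32/102)·0.46154 + (24/102)·0.42857 = 0.5072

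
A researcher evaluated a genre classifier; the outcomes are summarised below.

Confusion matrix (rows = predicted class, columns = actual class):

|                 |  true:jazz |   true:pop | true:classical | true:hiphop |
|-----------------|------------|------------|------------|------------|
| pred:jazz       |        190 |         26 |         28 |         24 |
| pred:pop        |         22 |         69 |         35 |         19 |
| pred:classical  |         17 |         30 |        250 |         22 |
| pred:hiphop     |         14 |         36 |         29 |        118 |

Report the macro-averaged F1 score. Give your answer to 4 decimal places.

Per-class F1 score (2·TP/(2·TP+FP+FN)):
  jazz: TP=190, FP=26+28+24=78, FN=22+17+14=53 → 380/511 = 0.74364
  pop: TP=69, FP=22+35+19=76, FN=26+30+36=92 → 138/306 = 0.45098
  classical: TP=250, FP=17+30+22=69, FN=28+35+29=92 → 500/661 = 0.75643
  hiphop: TP=118, FP=14+36+29=79, FN=24+19+22=65 → 236/380 = 0.62105
Macro-F1 score = mean = (0.74364 + 0.45098 + 0.75643 + 0.62105) / 4 = 0.6430

0.6430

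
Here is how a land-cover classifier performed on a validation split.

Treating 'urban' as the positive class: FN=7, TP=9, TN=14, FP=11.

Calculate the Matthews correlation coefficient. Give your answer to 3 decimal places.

MCC = (TP·TN − FP·FN) / √((TP+FP)(TP+FN)(TN+FP)(TN+FN))
Numerator = 9·14 − 11·7 = 49
Denominator = √(20·16·25·21) = √168000 = 409.8780
MCC = 49 / 409.8780 = 0.120

0.120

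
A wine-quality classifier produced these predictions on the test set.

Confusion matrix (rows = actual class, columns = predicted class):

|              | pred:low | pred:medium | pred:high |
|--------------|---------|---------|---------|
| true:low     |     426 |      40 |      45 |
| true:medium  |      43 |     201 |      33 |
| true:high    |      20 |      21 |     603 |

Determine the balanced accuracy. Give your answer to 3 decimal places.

0.832

Balanced accuracy = mean of per-class recall.
  low: recall = 426/511 = 0.8337
  medium: recall = 201/277 = 0.7256
  high: recall = 603/644 = 0.9363
Mean = (0.8337 + 0.7256 + 0.9363) / 3 = 0.832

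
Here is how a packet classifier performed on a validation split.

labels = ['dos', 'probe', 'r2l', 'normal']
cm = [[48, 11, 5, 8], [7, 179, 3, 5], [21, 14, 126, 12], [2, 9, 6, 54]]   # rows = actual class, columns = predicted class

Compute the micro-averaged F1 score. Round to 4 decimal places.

0.7980

Micro-averaging pools counts across classes: ΣTP=407, ΣFP=103, ΣFN=103.
Micro-F1 score = 2·TP/(2·TP+FP+FN) on pooled counts = 0.7980 (equals overall accuracy in single-label multiclass).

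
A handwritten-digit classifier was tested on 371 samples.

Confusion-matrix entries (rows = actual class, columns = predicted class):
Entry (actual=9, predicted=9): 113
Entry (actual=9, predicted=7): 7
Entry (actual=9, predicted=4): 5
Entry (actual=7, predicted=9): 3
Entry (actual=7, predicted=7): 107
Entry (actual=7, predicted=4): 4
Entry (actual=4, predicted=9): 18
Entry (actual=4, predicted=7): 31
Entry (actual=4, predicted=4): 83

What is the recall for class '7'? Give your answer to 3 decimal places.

recall = TP/(TP+FN).
7: TP=107, FN=3+4=7 → 107/114 = 0.9386

0.939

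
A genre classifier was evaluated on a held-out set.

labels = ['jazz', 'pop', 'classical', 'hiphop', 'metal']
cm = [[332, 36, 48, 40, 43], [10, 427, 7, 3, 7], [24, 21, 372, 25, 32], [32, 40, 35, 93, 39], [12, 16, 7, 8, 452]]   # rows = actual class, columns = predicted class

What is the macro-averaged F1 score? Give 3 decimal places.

0.736

Per-class F1 score (2·TP/(2·TP+FP+FN)):
  jazz: TP=332, FP=10+24+32+12=78, FN=36+48+40+43=167 → 664/909 = 0.7305
  pop: TP=427, FP=36+21+40+16=113, FN=10+7+3+7=27 → 854/994 = 0.8592
  classical: TP=372, FP=48+7+35+7=97, FN=24+21+25+32=102 → 744/943 = 0.7890
  hiphop: TP=93, FP=40+3+25+8=76, FN=32+40+35+39=146 → 186/408 = 0.4559
  metal: TP=452, FP=43+7+32+39=121, FN=12+16+7+8=43 → 904/1068 = 0.8464
Macro-F1 score = mean = (0.7305 + 0.8592 + 0.7890 + 0.4559 + 0.8464) / 5 = 0.736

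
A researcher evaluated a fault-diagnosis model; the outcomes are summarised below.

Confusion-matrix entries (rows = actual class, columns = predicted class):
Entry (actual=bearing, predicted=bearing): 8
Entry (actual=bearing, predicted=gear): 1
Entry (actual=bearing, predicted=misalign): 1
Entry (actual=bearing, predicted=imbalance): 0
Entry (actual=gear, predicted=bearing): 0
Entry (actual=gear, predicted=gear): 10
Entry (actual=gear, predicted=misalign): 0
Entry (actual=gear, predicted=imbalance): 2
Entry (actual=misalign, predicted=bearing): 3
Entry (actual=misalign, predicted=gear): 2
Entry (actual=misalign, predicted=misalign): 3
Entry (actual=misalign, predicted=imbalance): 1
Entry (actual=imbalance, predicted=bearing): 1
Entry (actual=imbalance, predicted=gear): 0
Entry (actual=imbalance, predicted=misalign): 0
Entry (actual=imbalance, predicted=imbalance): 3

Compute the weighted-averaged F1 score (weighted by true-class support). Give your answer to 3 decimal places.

Per-class F1 score (2·TP/(2·TP+FP+FN)):
  bearing: TP=8, FP=0+3+1=4, FN=1+1+0=2 → 16/22 = 0.7273
  gear: TP=10, FP=1+2+0=3, FN=0+0+2=2 → 20/25 = 0.8000
  misalign: TP=3, FP=1+0+0=1, FN=3+2+1=6 → 6/13 = 0.4615
  imbalance: TP=3, FP=0+2+1=3, FN=1+0+0=1 → 6/10 = 0.6000
Weighted-F1 score = Σ (supportᵢ/N)·F1 scoreᵢ with N=35: (10/35)·0.7273 + (12/35)·0.8000 + (9/35)·0.4615 + (4/35)·0.6000 = 0.669

0.669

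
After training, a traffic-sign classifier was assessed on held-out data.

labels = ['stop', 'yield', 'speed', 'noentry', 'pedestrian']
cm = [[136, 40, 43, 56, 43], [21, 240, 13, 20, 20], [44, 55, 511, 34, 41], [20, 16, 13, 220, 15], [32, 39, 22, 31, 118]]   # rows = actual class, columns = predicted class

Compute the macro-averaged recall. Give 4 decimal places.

0.6400

Per-class recall (TP/(TP+FN)):
  stop: TP=136, FN=40+43+56+43=182 → 136/318 = 0.42767
  yield: TP=240, FN=21+13+20+20=74 → 240/314 = 0.76433
  speed: TP=511, FN=44+55+34+41=174 → 511/685 = 0.74599
  noentry: TP=220, FN=20+16+13+15=64 → 220/284 = 0.77465
  pedestrian: TP=118, FN=32+39+22+31=124 → 118/242 = 0.48760
Macro-recall = mean = (0.42767 + 0.76433 + 0.74599 + 0.77465 + 0.48760) / 5 = 0.6400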